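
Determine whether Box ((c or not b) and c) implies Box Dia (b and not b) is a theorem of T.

Invalid (countermodel exists)

Tableau for the negation not (Box ((c or not b) and c) implies Box Dia (b and not b)):
1. not (Box ((c or not b) and c) implies Box Dia (b and not b)), w0
2. Box ((c or not b) and c), w0
3. not Box Dia (b and not b), w0
4. (c or not b) and c, w0
5. c or not b, w0
6. c, w0
7. not b, w0
8. not Dia (b and not b), w1
9. (c or not b) and c, w1
10. c or not b, w1
11. c, w1
12. not (b and not b), w1
13. not b, w1
Accessibility: w0Rw0, w0Rw1, w1Rw1
The negation has an open branch (countermodel exists).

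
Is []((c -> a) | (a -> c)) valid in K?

Yes, valid

Tableau for the negation ~[]((c -> a) | (a -> c)):
1. ~[]((c -> a) | (a -> c)), 0
2. ~((c -> a) | (a -> c)), 1
3. ~(c -> a), 1
4. ~(a -> c), 1
5. c, 1
6. ~a, 1
7. a, 1
8. ~c, 1
Accessibility: 0R1
Branch closes: a and ~a both at 1.
All branches of the negation close; one closing branch shown above.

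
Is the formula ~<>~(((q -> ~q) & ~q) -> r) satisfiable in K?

Satisfiable

1. ~<>~(((q -> ~q) & ~q) -> r), 0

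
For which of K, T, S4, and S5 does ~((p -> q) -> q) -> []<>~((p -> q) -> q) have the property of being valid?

S5

S5-tableau for the negation ~(~((p -> q) -> q) -> []<>~((p -> q) -> q)):
1. ~(~((p -> q) -> q) -> []<>~((p -> q) -> q)), u
2. ~((p -> q) -> q), u
3. ~[]<>~((p -> q) -> q), u
4. p -> q, u
5. ~q, u
6. ~p, u
7. ~<>~((p -> q) -> q), v
8. (p -> q) -> q, u
9. (p -> q) -> q, v
10. ~(p -> q), u
11. p, u
Accessibility: uRu, uRv, vRu, vRv
Branch closes: p and ~p both at u.
Every branch closes (one shown): valid in S5.
S4-tableau for the negation ~(~((p -> q) -> q) -> []<>~((p -> q) -> q)):
1. ~(~((p -> q) -> q) -> []<>~((p -> q) -> q)), u
2. ~((p -> q) -> q), u
3. ~[]<>~((p -> q) -> q), u
4. p -> q, u
5. ~q, u
6. ~p, u
7. ~<>~((p -> q) -> q), v
8. (p -> q) -> q, v
9. q, v
Accessibility: uRu, uRv, vRv
Complete open branch: countermodel on an S4-frame, so not valid in S4, nor in K, T (the same frame is also a K-frame and a T-frame).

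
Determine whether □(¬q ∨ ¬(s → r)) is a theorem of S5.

No, not valid

Tableau for the negation ¬□(¬q ∨ ¬(s → r)):
1. ¬□(¬q ∨ ¬(s → r)), u
2. ¬(¬q ∨ ¬(s → r)), v   [¬□-rule on 1: fresh world v, uRv]
3. q, v   [¬∨-rule on 2]
4. s → r, v   [¬∨-rule on 2]
5. r, v   [→-rule on 4 (branches; this branch)]
Accessibility: uRu, uRv, vRu, vRv
The negation has an open branch (countermodel exists).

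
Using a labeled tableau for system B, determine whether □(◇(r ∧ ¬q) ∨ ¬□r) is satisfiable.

Satisfiable (open branch found)

1. □(◇(r ∧ ¬q) ∨ ¬□r), u
2. ◇(r ∧ ¬q) ∨ ¬□r, u   [□-rule on 1 via uRu]
3. ¬□r, u   [∨-rule on 2 (branches; this branch)]
4. ¬r, v   [¬□-rule on 3: fresh world v, uRv]
5. ◇(r ∧ ¬q) ∨ ¬□r, v   [□-rule on 1 via uRv]
6. ¬□r, v   [∨-rule on 5 (branches; this branch)]
7. ¬r, w   [¬□-rule on 6: fresh world w, vRw]
Accessibility: uRu, uRv, vRu, vRv, vRw, wRv, wRw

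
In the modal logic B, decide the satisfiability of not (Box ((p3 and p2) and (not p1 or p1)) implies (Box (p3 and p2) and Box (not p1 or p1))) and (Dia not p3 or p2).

1. not (Box ((p3 and p2) and (not p1 or p1)) implies (Box (p3 and p2) and Box (not p1 or p1))) and (Dia not p3 or p2), 0
2. not (Box ((p3 and p2) and (not p1 or p1)) implies (Box (p3 and p2) and Box (not p1 or p1))), 0   [and-rule on 1]
3. Dia not p3 or p2, 0   [and-rule on 1]
4. Box ((p3 and p2) and (not p1 or p1)), 0   [neg-implies-rule on 2]
5. not (Box (p3 and p2) and Box (not p1 or p1)), 0   [neg-implies-rule on 2]
6. (p3 and p2) and (not p1 or p1), 0   [Box-rule on 4 via 0R0]
7. p3 and p2, 0   [and-rule on 6]
8. not p1 or p1, 0   [and-rule on 6]
9. p3, 0   [and-rule on 7]
10. p2, 0   [and-rule on 7]
11. not Box (p3 and p2), 0   [neg-and-rule on 5 (branches; this branch)]
12. p1, 0   [or-rule on 8 (branches; this branch)]
13. not (p3 and p2), 1   [neg-Box-rule on 11: fresh world 1, 0R1]
14. (p3 and p2) and (not p1 or p1), 1   [Box-rule on 4 via 0R1]
15. p3 and p2, 1   [and-rule on 14]
16. not p1 or p1, 1   [and-rule on 14]
17. p3, 1   [and-rule on 15]
18. p2, 1   [and-rule on 15]
19. not p2, 1   [neg-and-rule on 13 (branches; this branch)]
Accessibility: 0R0, 0R1, 1R0, 1R1
Branch closes: p2 and not p2 both at 1.
Every branch closes; the branch above is one of them.

Unsatisfiable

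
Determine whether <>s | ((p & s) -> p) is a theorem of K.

Tableau for the negation ~(<>s | ((p & s) -> p)):
1. ~(<>s | ((p & s) -> p)), u
2. ~<>s, u
3. ~((p & s) -> p), u
4. p & s, u
5. ~p, u
6. p, u
7. s, u
Branch closes: p and ~p both at u.
Every branch of the negation's tableau closes; the branch above is one of them.

Yes, valid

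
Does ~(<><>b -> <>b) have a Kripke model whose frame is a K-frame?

1. ~(<><>b -> <>b), 0
2. <><>b, 0   [~->-rule on 1]
3. ~<>b, 0   [~->-rule on 1]
4. <>b, 1   [<>-rule on 2: fresh world 1, 0R1]
5. ~b, 1   [~<>-rule on 3 via 0R1]
6. b, 2   [<>-rule on 4: fresh world 2, 1R2]
Accessibility: 0R1, 1R2

Satisfiable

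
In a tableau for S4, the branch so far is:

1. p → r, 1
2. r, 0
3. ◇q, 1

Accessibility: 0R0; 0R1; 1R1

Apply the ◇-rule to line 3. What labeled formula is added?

a fresh world 2 with 1R2, and q at 2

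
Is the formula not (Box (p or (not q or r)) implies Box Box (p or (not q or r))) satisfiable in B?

1. not (Box (p or (not q or r)) implies Box Box (p or (not q or r))), 0
2. Box (p or (not q or r)), 0
3. not Box Box (p or (not q or r)), 0
4. p or (not q or r), 0
5. not q or r, 0
6. r, 0
7. not Box (p or (not q or r)), 1
8. p or (not q or r), 1
9. not q or r, 1
10. r, 1
11. not (p or (not q or r)), 2
12. not p, 2
13. not (not q or r), 2
14. q, 2
15. not r, 2
Accessibility: 0R0, 0R1, 1R0, 1R1, 1R2, 2R1, 2R2

Satisfiable (open branch found)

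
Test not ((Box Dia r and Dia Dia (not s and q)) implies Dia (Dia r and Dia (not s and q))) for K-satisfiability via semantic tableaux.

No, unsatisfiable

1. not ((Box Dia r and Dia Dia (not s and q)) implies Dia (Dia r and Dia (not s and q))), 0
2. Box Dia r and Dia Dia (not s and q), 0
3. not Dia (Dia r and Dia (not s and q)), 0
4. Box Dia r, 0
5. Dia Dia (not s and q), 0
6. Dia (not s and q), 1
7. not (Dia r and Dia (not s and q)), 1
8. Dia r, 1
9. not Dia r, 1
10. not s and q, 2
11. not s, 2
12. q, 2
13. not r, 2
14. r, 3
15. not r, 3
Accessibility: 0R1, 1R2, 1R3
Branch closes: r and not r both at 3.
All branches of the tableau close; one closing branch shown above.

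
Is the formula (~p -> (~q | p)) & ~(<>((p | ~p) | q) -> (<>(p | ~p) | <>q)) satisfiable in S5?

1. (~p -> (~q | p)) & ~(<>((p | ~p) | q) -> (<>(p | ~p) | <>q)), w0
2. ~p -> (~q | p), w0
3. ~(<>((p | ~p) | q) -> (<>(p | ~p) | <>q)), w0
4. <>((p | ~p) | q), w0
5. ~(<>(p | ~p) | <>q), w0
6. ~<>(p | ~p), w0
7. ~<>q, w0
8. ~(p | ~p), w0
9. ~p, w0
10. p, w0
Accessibility: w0Rw0
Branch closes: p and ~p both at w0.
(One branch shown.) All branches close.

Unsatisfiable (every branch closes)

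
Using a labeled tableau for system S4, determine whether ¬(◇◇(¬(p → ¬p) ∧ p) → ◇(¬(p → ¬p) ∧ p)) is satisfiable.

Unsatisfiable (every branch closes)

1. ¬(◇◇(¬(p → ¬p) ∧ p) → ◇(¬(p → ¬p) ∧ p)), 0
2. ◇◇(¬(p → ¬p) ∧ p), 0
3. ¬◇(¬(p → ¬p) ∧ p), 0
4. ¬(¬(p → ¬p) ∧ p), 0
5. p → ¬p, 0
6. ¬p, 0
7. ◇(¬(p → ¬p) ∧ p), 1
8. ¬(¬(p → ¬p) ∧ p), 1
9. p → ¬p, 1
10. ¬p, 1
11. ¬(p → ¬p) ∧ p, 2
12. ¬(p → ¬p), 2
13. p, 2
14. ¬(¬(p → ¬p) ∧ p), 2
15. p → ¬p, 2
16. ¬p, 2
Accessibility: 0R0, 0R1, 0R2, 1R1, 1R2, 2R2
Branch closes: p and ¬p both at 2.
All branches of the tableau close; one closing branch shown above.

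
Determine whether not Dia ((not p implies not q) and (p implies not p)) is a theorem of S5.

Tableau for the negation Dia ((not p implies not q) and (p implies not p)):
1. Dia ((not p implies not q) and (p implies not p)), w0
2. (not p implies not q) and (p implies not p), w1
3. not p implies not q, w1
4. p implies not p, w1
5. not q, w1
6. not p, w1
Accessibility: w0Rw0, w0Rw1, w1Rw0, w1Rw1
The negation has an open branch (countermodel exists).

No, not valid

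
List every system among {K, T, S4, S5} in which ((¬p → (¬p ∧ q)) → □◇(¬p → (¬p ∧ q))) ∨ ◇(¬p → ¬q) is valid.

K-tableau for the negation ¬(((¬p → (¬p ∧ q)) → □◇(¬p → (¬p ∧ q))) ∨ ◇(¬p → ¬q)):
1. ¬(((¬p → (¬p ∧ q)) → □◇(¬p → (¬p ∧ q))) ∨ ◇(¬p → ¬q)), 0
2. ¬((¬p → (¬p ∧ q)) → □◇(¬p → (¬p ∧ q))), 0
3. ¬◇(¬p → ¬q), 0
4. ¬p → (¬p ∧ q), 0
5. ¬□◇(¬p → (¬p ∧ q)), 0
6. ¬p ∧ q, 0
7. ¬p, 0
8. q, 0
9. ¬◇(¬p → (¬p ∧ q)), 1
10. ¬(¬p → ¬q), 1
11. ¬p, 1
12. q, 1
Accessibility: 0R1
Complete open branch: countermodel on a K-frame, so not valid in K.
T-tableau for the negation ¬(((¬p → (¬p ∧ q)) → □◇(¬p → (¬p ∧ q))) ∨ ◇(¬p → ¬q)):
1. ¬(((¬p → (¬p ∧ q)) → □◇(¬p → (¬p ∧ q))) ∨ ◇(¬p → ¬q)), 0
2. ¬((¬p → (¬p ∧ q)) → □◇(¬p → (¬p ∧ q))), 0
3. ¬◇(¬p → ¬q), 0
4. ¬p → (¬p ∧ q), 0
5. ¬□◇(¬p → (¬p ∧ q)), 0
6. ¬(¬p → ¬q), 0
7. ¬p, 0
8. q, 0
9. ¬p ∧ q, 0
10. ¬◇(¬p → (¬p ∧ q)), 1
11. ¬(¬p → ¬q), 1
12. ¬p, 1
13. q, 1
14. ¬(¬p → (¬p ∧ q)), 1
15. ¬(¬p ∧ q), 1
16. ¬q, 1
Accessibility: 0R0, 0R1, 1R1
Branch closes: q and ¬q both at 1.
Every branch closes (one shown): valid in T, hence also in S4, S5 (every theorem of T is a theorem of S4 and S5).

T, S4, S5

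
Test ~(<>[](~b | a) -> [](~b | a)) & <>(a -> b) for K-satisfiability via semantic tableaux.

Satisfiable (open branch found)

1. ~(<>[](~b | a) -> [](~b | a)) & <>(a -> b), w0
2. ~(<>[](~b | a) -> [](~b | a)), w0   [&-rule on 1]
3. <>(a -> b), w0   [&-rule on 1]
4. <>[](~b | a), w0   [~->-rule on 2]
5. ~[](~b | a), w0   [~->-rule on 2]
6. a -> b, w1   [<>-rule on 3: fresh world w1, w0Rw1]
7. b, w1   [->-rule on 6 (branches; this branch)]
8. [](~b | a), w2   [<>-rule on 4: fresh world w2, w0Rw2]
9. ~(~b | a), w3   [~[]-rule on 5: fresh world w3, w0Rw3]
10. b, w3   [~|-rule on 9]
11. ~a, w3   [~|-rule on 9]
Accessibility: w0Rw1, w0Rw2, w0Rw3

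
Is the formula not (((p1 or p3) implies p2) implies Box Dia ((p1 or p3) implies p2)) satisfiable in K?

Satisfiable

1. not (((p1 or p3) implies p2) implies Box Dia ((p1 or p3) implies p2)), u
2. (p1 or p3) implies p2, u
3. not Box Dia ((p1 or p3) implies p2), u
4. p2, u
5. not Dia ((p1 or p3) implies p2), v
Accessibility: uRv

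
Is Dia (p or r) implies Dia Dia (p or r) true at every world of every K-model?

Not valid

Tableau for the negation not (Dia (p or r) implies Dia Dia (p or r)):
1. not (Dia (p or r) implies Dia Dia (p or r)), u
2. Dia (p or r), u
3. not Dia Dia (p or r), u
4. p or r, v
5. not Dia (p or r), v
6. r, v
Accessibility: uRv
The negation has an open branch (countermodel exists).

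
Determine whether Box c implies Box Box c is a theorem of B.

Tableau for the negation not (Box c implies Box Box c):
1. not (Box c implies Box Box c), w0
2. Box c, w0   [neg-implies-rule on 1]
3. not Box Box c, w0   [neg-implies-rule on 1]
4. c, w0   [Box-rule on 2 via w0Rw0]
5. not Box c, w1   [neg-Box-rule on 3: fresh world w1, w0Rw1]
6. c, w1   [Box-rule on 2 via w0Rw1]
7. not c, w2   [neg-Box-rule on 5: fresh world w2, w1Rw2]
Accessibility: w0Rw0, w0Rw1, w1Rw0, w1Rw1, w1Rw2, w2Rw1, w2Rw2
The negation has an open branch (countermodel exists).

Invalid (countermodel exists)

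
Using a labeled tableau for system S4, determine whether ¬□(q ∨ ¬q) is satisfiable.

No, unsatisfiable

1. ¬□(q ∨ ¬q), w0
2. ¬(q ∨ ¬q), w1
3. ¬q, w1
4. q, w1
Accessibility: w0Rw0, w0Rw1, w1Rw1
Branch closes: q and ¬q both at w1.
All branches of the tableau close; one closing branch shown above.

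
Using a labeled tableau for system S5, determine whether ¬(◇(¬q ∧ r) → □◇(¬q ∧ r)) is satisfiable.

Unsatisfiable

1. ¬(◇(¬q ∧ r) → □◇(¬q ∧ r)), u
2. ◇(¬q ∧ r), u   [¬→-rule on 1]
3. ¬□◇(¬q ∧ r), u   [¬→-rule on 1]
4. ¬q ∧ r, v   [◇-rule on 2: fresh world v, uRv]
5. ¬q, v   [∧-rule on 4]
6. r, v   [∧-rule on 4]
7. ¬◇(¬q ∧ r), w   [¬□-rule on 3: fresh world w, uRw]
8. ¬(¬q ∧ r), u   [¬◇-rule on 7 via wRu]
9. ¬(¬q ∧ r), v   [¬◇-rule on 7 via wRv]
10. ¬(¬q ∧ r), w   [¬◇-rule on 7 via wRw]
11. ¬r, u   [¬∧-rule on 8 (branches; this branch)]
12. ¬r, v   [¬∧-rule on 9 (branches; this branch)]
Accessibility: uRu, uRv, uRw, vRu, vRv, vRw, wRu, wRv, wRw
Branch closes: r and ¬r both at v.
(One branch shown.) All branches close.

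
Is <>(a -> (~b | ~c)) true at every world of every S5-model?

Invalid (countermodel exists)

Tableau for the negation ~<>(a -> (~b | ~c)):
1. ~<>(a -> (~b | ~c)), u
2. ~(a -> (~b | ~c)), u
3. a, u
4. ~(~b | ~c), u
5. b, u
6. c, u
Accessibility: uRu
The negation has an open branch (countermodel exists).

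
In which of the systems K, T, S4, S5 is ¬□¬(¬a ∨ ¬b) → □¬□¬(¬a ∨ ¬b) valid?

S4-tableau for the negation ¬(¬□¬(¬a ∨ ¬b) → □¬□¬(¬a ∨ ¬b)):
1. ¬(¬□¬(¬a ∨ ¬b) → □¬□¬(¬a ∨ ¬b)), w0
2. ¬□¬(¬a ∨ ¬b), w0
3. ¬□¬□¬(¬a ∨ ¬b), w0
4. ¬a ∨ ¬b, w1
5. ¬b, w1
6. □¬(¬a ∨ ¬b), w2
7. ¬(¬a ∨ ¬b), w2
8. a, w2
9. b, w2
Accessibility: w0Rw0, w0Rw1, w0Rw2, w1Rw1, w2Rw2
Complete open branch: countermodel on an S4-frame, so not valid in S4, nor in K, T (the same frame is also a K-frame and a T-frame).
S5-tableau for the negation ¬(¬□¬(¬a ∨ ¬b) → □¬□¬(¬a ∨ ¬b)):
1. ¬(¬□¬(¬a ∨ ¬b) → □¬□¬(¬a ∨ ¬b)), w0
2. ¬□¬(¬a ∨ ¬b), w0
3. ¬□¬□¬(¬a ∨ ¬b), w0
4. ¬a ∨ ¬b, w1
5. ¬b, w1
6. □¬(¬a ∨ ¬b), w2
7. ¬(¬a ∨ ¬b), w0
8. a, w0
9. b, w0
10. ¬(¬a ∨ ¬b), w1
11. a, w1
12. b, w1
Accessibility: w0Rw0, w0Rw1, w0Rw2, w1Rw0, w1Rw1, w1Rw2, w2Rw0, w2Rw1, w2Rw2
Branch closes: b and ¬b both at w1.
Every branch closes (one shown): valid in S5.

S5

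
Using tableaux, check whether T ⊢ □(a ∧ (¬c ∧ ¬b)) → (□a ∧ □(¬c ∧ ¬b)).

Yes, valid

Tableau for the negation ¬(□(a ∧ (¬c ∧ ¬b)) → (□a ∧ □(¬c ∧ ¬b))):
1. ¬(□(a ∧ (¬c ∧ ¬b)) → (□a ∧ □(¬c ∧ ¬b))), 0
2. □(a ∧ (¬c ∧ ¬b)), 0
3. ¬(□a ∧ □(¬c ∧ ¬b)), 0
4. a ∧ (¬c ∧ ¬b), 0
5. a, 0
6. ¬c ∧ ¬b, 0
7. ¬c, 0
8. ¬b, 0
9. ¬□(¬c ∧ ¬b), 0
10. ¬(¬c ∧ ¬b), 1
11. a ∧ (¬c ∧ ¬b), 1
12. a, 1
13. ¬c ∧ ¬b, 1
14. ¬c, 1
15. ¬b, 1
16. b, 1
Accessibility: 0R0, 0R1, 1R1
Branch closes: b and ¬b both at 1.
Every branch of the negation's tableau closes; the branch above is one of them.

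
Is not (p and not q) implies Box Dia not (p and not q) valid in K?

Invalid (countermodel exists)

Tableau for the negation not (not (p and not q) implies Box Dia not (p and not q)):
1. not (not (p and not q) implies Box Dia not (p and not q)), u
2. not (p and not q), u
3. not Box Dia not (p and not q), u
4. q, u
5. not Dia not (p and not q), v
Accessibility: uRv
The negation has an open branch (countermodel exists).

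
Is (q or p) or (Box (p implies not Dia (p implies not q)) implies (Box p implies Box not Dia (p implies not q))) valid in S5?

Valid in S5

Tableau for the negation not ((q or p) or (Box (p implies not Dia (p implies not q)) implies (Box p implies Box not Dia (p implies not q)))):
1. not ((q or p) or (Box (p implies not Dia (p implies not q)) implies (Box p implies Box not Dia (p implies not q)))), w0
2. not (q or p), w0
3. not (Box (p implies not Dia (p implies not q)) implies (Box p implies Box not Dia (p implies not q))), w0
4. not q, w0
5. not p, w0
6. Box (p implies not Dia (p implies not q)), w0
7. not (Box p implies Box not Dia (p implies not q)), w0
8. Box p, w0
9. not Box not Dia (p implies not q), w0
10. p implies not Dia (p implies not q), w0
11. p, w0
Accessibility: w0Rw0
Branch closes: p and not p both at w0.
All branches of the negation close; one closing branch shown above.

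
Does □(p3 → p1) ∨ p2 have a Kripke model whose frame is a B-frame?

Satisfiable

1. □(p3 → p1) ∨ p2, 0
2. p2, 0
Accessibility: 0R0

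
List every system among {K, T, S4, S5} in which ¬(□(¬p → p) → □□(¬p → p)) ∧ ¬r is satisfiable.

K, T

T-tableau for the formula:
1. ¬(□(¬p → p) → □□(¬p → p)) ∧ ¬r, w0
2. ¬(□(¬p → p) → □□(¬p → p)), w0   [∧-rule on 1]
3. ¬r, w0   [∧-rule on 1]
4. □(¬p → p), w0   [¬→-rule on 2]
5. ¬□□(¬p → p), w0   [¬→-rule on 2]
6. ¬p → p, w0   [□-rule on 4 via w0Rw0]
7. p, w0   [→-rule on 6 (branches; this branch)]
8. ¬□(¬p → p), w1   [¬□-rule on 5: fresh world w1, w0Rw1]
9. ¬p → p, w1   [□-rule on 4 via w0Rw1]
10. p, w1   [→-rule on 9 (branches; this branch)]
11. ¬(¬p → p), w2   [¬□-rule on 8: fresh world w2, w1Rw2]
12. ¬p, w2   [¬→-rule on 11]
Accessibility: w0Rw0, w0Rw1, w1Rw1, w1Rw2, w2Rw2
Complete open branch: satisfiable in T, hence also in K (this T-model is also a K-model).
S4-tableau for the formula:
1. ¬(□(¬p → p) → □□(¬p → p)) ∧ ¬r, w0
2. ¬(□(¬p → p) → □□(¬p → p)), w0   [∧-rule on 1]
3. ¬r, w0   [∧-rule on 1]
4. □(¬p → p), w0   [¬→-rule on 2]
5. ¬□□(¬p → p), w0   [¬→-rule on 2]
6. ¬p → p, w0   [□-rule on 4 via w0Rw0]
7. p, w0   [→-rule on 6 (branches; this branch)]
8. ¬□(¬p → p), w1   [¬□-rule on 5: fresh world w1, w0Rw1]
9. ¬p → p, w1   [□-rule on 4 via w0Rw1]
10. p, w1   [→-rule on 9 (branches; this branch)]
11. ¬(¬p → p), w2   [¬□-rule on 8: fresh world w2, w1Rw2]
12. ¬p, w2   [¬→-rule on 11]
13. ¬p → p, w2   [□-rule on 4 via w0Rw2]
14. p, w2   [→-rule on 13 (branches; this branch)]
Accessibility: w0Rw0, w0Rw1, w0Rw2, w1Rw1, w1Rw2, w2Rw2
Branch closes: p and ¬p both at w2.
Every branch closes (one shown): unsatisfiable in S4, hence also in S5 (every S5-frame is an S4-frame).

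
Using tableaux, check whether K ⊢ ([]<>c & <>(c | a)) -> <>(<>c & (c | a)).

Tableau for the negation ~(([]<>c & <>(c | a)) -> <>(<>c & (c | a))):
1. ~(([]<>c & <>(c | a)) -> <>(<>c & (c | a))), u
2. []<>c & <>(c | a), u
3. ~<>(<>c & (c | a)), u
4. []<>c, u
5. <>(c | a), u
6. c | a, v
7. ~(<>c & (c | a)), v
8. <>c, v
9. a, v
10. ~<>c, v
11. c, w
12. ~c, w
Accessibility: uRv, vRw
Branch closes: c and ~c both at w.
All branches of the negation close; one closing branch shown above.

Valid in K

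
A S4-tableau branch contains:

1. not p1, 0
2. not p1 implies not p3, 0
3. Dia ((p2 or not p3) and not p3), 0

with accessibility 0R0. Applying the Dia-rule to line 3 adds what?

a fresh world 1 with 0R1, and (p2 or not p3) and not p3 at 1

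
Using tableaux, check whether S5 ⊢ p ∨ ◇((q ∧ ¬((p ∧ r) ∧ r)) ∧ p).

Invalid (countermodel exists)

Tableau for the negation ¬(p ∨ ◇((q ∧ ¬((p ∧ r) ∧ r)) ∧ p)):
1. ¬(p ∨ ◇((q ∧ ¬((p ∧ r) ∧ r)) ∧ p)), w0
2. ¬p, w0   [¬∨-rule on 1]
3. ¬◇((q ∧ ¬((p ∧ r) ∧ r)) ∧ p), w0   [¬∨-rule on 1]
4. ¬((q ∧ ¬((p ∧ r) ∧ r)) ∧ p), w0   [¬◇-rule on 3 via w0Rw0]
Accessibility: w0Rw0
The negation has an open branch (countermodel exists).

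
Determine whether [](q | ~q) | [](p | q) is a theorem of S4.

Valid

Tableau for the negation ~([](q | ~q) | [](p | q)):
1. ~([](q | ~q) | [](p | q)), 0
2. ~[](q | ~q), 0
3. ~[](p | q), 0
4. ~(q | ~q), 1
5. ~q, 1
6. q, 1
Accessibility: 0R0, 0R1, 1R1
Branch closes: q and ~q both at 1.
All branches of the negation close; one closing branch shown above.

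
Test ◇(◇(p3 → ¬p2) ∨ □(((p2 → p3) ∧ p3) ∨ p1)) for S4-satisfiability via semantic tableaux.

1. ◇(◇(p3 → ¬p2) ∨ □(((p2 → p3) ∧ p3) ∨ p1)), u
2. ◇(p3 → ¬p2) ∨ □(((p2 → p3) ∧ p3) ∨ p1), v
3. □(((p2 → p3) ∧ p3) ∨ p1), v
4. ((p2 → p3) ∧ p3) ∨ p1, v
5. p1, v
Accessibility: uRu, uRv, vRv

Satisfiable (open branch found)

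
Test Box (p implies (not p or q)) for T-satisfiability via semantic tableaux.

1. Box (p implies (not p or q)), u
2. p implies (not p or q), u
3. not p or q, u
4. q, u
Accessibility: uRu

Yes, satisfiable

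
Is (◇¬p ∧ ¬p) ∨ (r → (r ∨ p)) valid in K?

Valid

Tableau for the negation ¬((◇¬p ∧ ¬p) ∨ (r → (r ∨ p))):
1. ¬((◇¬p ∧ ¬p) ∨ (r → (r ∨ p))), 0
2. ¬(◇¬p ∧ ¬p), 0
3. ¬(r → (r ∨ p)), 0
4. r, 0
5. ¬(r ∨ p), 0
6. ¬r, 0
7. ¬p, 0
Branch closes: r and ¬r both at 0.
Every branch of the negation's tableau closes; the branch above is one of them.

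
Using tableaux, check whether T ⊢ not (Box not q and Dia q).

Tableau for the negation Box not q and Dia q:
1. Box not q and Dia q, w0
2. Box not q, w0   [and-rule on 1]
3. Dia q, w0   [and-rule on 1]
4. not q, w0   [Box-rule on 2 via w0Rw0]
5. q, w1   [Dia-rule on 3: fresh world w1, w0Rw1]
6. not q, w1   [Box-rule on 2 via w0Rw1]
Accessibility: w0Rw0, w0Rw1, w1Rw1
Branch closes: q and not q both at w1.
Every branch of the negation's tableau closes; the branch above is one of them.

Yes, valid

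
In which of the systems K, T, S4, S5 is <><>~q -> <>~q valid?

T-tableau for the negation ~(<><>~q -> <>~q):
1. ~(<><>~q -> <>~q), 0
2. <><>~q, 0
3. ~<>~q, 0
4. q, 0
5. <>~q, 1
6. q, 1
7. ~q, 2
Accessibility: 0R0, 0R1, 1R1, 1R2, 2R2
Complete open branch: countermodel on a T-frame, so not valid in T, nor in K (the same frame is also a K-frame).
S4-tableau for the negation ~(<><>~q -> <>~q):
1. ~(<><>~q -> <>~q), 0
2. <><>~q, 0
3. ~<>~q, 0
4. q, 0
5. <>~q, 1
6. q, 1
7. ~q, 2
8. q, 2
Accessibility: 0R0, 0R1, 0R2, 1R1, 1R2, 2R2
Branch closes: q and ~q both at 2.
Every branch closes (one shown): valid in S4, hence also in S5 (every theorem of S4 is a theorem of S5).

S4, S5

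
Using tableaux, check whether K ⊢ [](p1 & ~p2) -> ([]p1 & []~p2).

Tableau for the negation ~([](p1 & ~p2) -> ([]p1 & []~p2)):
1. ~([](p1 & ~p2) -> ([]p1 & []~p2)), w0
2. [](p1 & ~p2), w0   [~->-rule on 1]
3. ~([]p1 & []~p2), w0   [~->-rule on 1]
4. ~[]~p2, w0   [~&-rule on 3 (branches; this branch)]
5. p2, w1   [~[]-rule on 4: fresh world w1, w0Rw1]
6. p1 & ~p2, w1   [[]-rule on 2 via w0Rw1]
7. p1, w1   [&-rule on 6]
8. ~p2, w1   [&-rule on 6]
Accessibility: w0Rw1
Branch closes: p2 and ~p2 both at w1.
All branches of the negation close; one closing branch shown above.

Yes, valid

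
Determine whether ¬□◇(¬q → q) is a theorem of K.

Not valid

Tableau for the negation □◇(¬q → q):
1. □◇(¬q → q), u
The negation has an open branch (countermodel exists).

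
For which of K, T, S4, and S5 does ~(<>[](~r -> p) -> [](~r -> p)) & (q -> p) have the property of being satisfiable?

K, T, S4

S4-tableau for the formula:
1. ~(<>[](~r -> p) -> [](~r -> p)) & (q -> p), u
2. ~(<>[](~r -> p) -> [](~r -> p)), u
3. q -> p, u
4. <>[](~r -> p), u
5. ~[](~r -> p), u
6. p, u
7. [](~r -> p), v
8. ~r -> p, v
9. p, v
10. ~(~r -> p), w
11. ~r, w
12. ~p, w
Accessibility: uRu, uRv, uRw, vRv, wRw
Complete open branch: satisfiable in S4, hence also in K, T (this S4-model is also a K-model and a T-model).
S5-tableau for the formula:
1. ~(<>[](~r -> p) -> [](~r -> p)) & (q -> p), u
2. ~(<>[](~r -> p) -> [](~r -> p)), u
3. q -> p, u
4. <>[](~r -> p), u
5. ~[](~r -> p), u
6. p, u
7. [](~r -> p), v
8. ~r -> p, u
9. ~r -> p, v
10. p, v
11. ~(~r -> p), w
12. ~r, w
13. ~p, w
14. ~r -> p, w
15. p, w
Accessibility: uRu, uRv, uRw, vRu, vRv, vRw, wRu, wRv, wRw
Branch closes: p and ~p both at w.
Every branch closes (one shown): unsatisfiable in S5.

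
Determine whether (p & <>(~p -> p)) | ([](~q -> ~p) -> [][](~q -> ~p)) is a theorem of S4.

Valid in S4

Tableau for the negation ~((p & <>(~p -> p)) | ([](~q -> ~p) -> [][](~q -> ~p))):
1. ~((p & <>(~p -> p)) | ([](~q -> ~p) -> [][](~q -> ~p))), 0
2. ~(p & <>(~p -> p)), 0
3. ~([](~q -> ~p) -> [][](~q -> ~p)), 0
4. [](~q -> ~p), 0
5. ~[][](~q -> ~p), 0
6. ~q -> ~p, 0
7. ~<>(~p -> p), 0
8. ~(~p -> p), 0
9. ~p, 0
10. ~[](~q -> ~p), 1
11. ~q -> ~p, 1
12. ~(~p -> p), 1
13. ~p, 1
14. ~(~q -> ~p), 2
15. ~q, 2
16. p, 2
17. ~q -> ~p, 2
18. ~(~p -> p), 2
19. ~p, 2
Accessibility: 0R0, 0R1, 0R2, 1R1, 1R2, 2R2
Branch closes: p and ~p both at 2.
All branches of the negation close; one closing branch shown above.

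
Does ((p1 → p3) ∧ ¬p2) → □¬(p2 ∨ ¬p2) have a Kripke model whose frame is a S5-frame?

1. ((p1 → p3) ∧ ¬p2) → □¬(p2 ∨ ¬p2), w0
2. ¬((p1 → p3) ∧ ¬p2), w0
3. p2, w0
Accessibility: w0Rw0

Satisfiable (open branch found)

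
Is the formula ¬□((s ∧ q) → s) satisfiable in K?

Unsatisfiable

1. ¬□((s ∧ q) → s), 0
2. ¬((s ∧ q) → s), 1
3. s ∧ q, 1
4. ¬s, 1
5. s, 1
6. q, 1
Accessibility: 0R1
Branch closes: s and ¬s both at 1.
(One branch shown.) All branches close.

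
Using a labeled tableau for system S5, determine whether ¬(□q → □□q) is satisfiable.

1. ¬(□q → □□q), 0
2. □q, 0
3. ¬□□q, 0
4. q, 0
5. ¬□q, 1
6. q, 1
7. ¬q, 2
8. q, 2
Accessibility: 0R0, 0R1, 0R2, 1R0, 1R1, 1R2, 2R0, 2R1, 2R2
Branch closes: q and ¬q both at 2.
All branches of the tableau close; one closing branch shown above.

Unsatisfiable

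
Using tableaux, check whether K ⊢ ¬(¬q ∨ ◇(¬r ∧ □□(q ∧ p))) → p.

Tableau for the negation ¬(¬(¬q ∨ ◇(¬r ∧ □□(q ∧ p))) → p):
1. ¬(¬(¬q ∨ ◇(¬r ∧ □□(q ∧ p))) → p), u
2. ¬(¬q ∨ ◇(¬r ∧ □□(q ∧ p))), u
3. ¬p, u
4. q, u
5. ¬◇(¬r ∧ □□(q ∧ p)), u
The negation has an open branch (countermodel exists).

Invalid (countermodel exists)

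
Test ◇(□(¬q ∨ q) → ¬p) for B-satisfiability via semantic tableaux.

Yes, satisfiable

1. ◇(□(¬q ∨ q) → ¬p), u
2. □(¬q ∨ q) → ¬p, v   [◇-rule on 1: fresh world v, uRv]
3. ¬p, v   [→-rule on 2 (branches; this branch)]
Accessibility: uRu, uRv, vRu, vRv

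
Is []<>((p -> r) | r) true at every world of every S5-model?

Tableau for the negation ~[]<>((p -> r) | r):
1. ~[]<>((p -> r) | r), w0
2. ~<>((p -> r) | r), w1
3. ~((p -> r) | r), w0
4. ~(p -> r), w0
5. ~r, w0
6. p, w0
7. ~((p -> r) | r), w1
8. ~(p -> r), w1
9. ~r, w1
10. p, w1
Accessibility: w0Rw0, w0Rw1, w1Rw0, w1Rw1
The negation has an open branch (countermodel exists).

Not valid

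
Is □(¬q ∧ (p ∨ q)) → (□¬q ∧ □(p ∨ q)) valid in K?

Yes, valid

Tableau for the negation ¬(□(¬q ∧ (p ∨ q)) → (□¬q ∧ □(p ∨ q))):
1. ¬(□(¬q ∧ (p ∨ q)) → (□¬q ∧ □(p ∨ q))), w0
2. □(¬q ∧ (p ∨ q)), w0   [¬→-rule on 1]
3. ¬(□¬q ∧ □(p ∨ q)), w0   [¬→-rule on 1]
4. ¬□(p ∨ q), w0   [¬∧-rule on 3 (branches; this branch)]
5. ¬(p ∨ q), w1   [¬□-rule on 4: fresh world w1, w0Rw1]
6. ¬p, w1   [¬∨-rule on 5]
7. ¬q, w1   [¬∨-rule on 5]
8. ¬q ∧ (p ∨ q), w1   [□-rule on 2 via w0Rw1]
9. p ∨ q, w1   [∧-rule on 8]
10. q, w1   [∨-rule on 9 (branches; this branch)]
Accessibility: w0Rw1
Branch closes: q and ¬q both at w1.
Every branch of the negation's tableau closes; the branch above is one of them.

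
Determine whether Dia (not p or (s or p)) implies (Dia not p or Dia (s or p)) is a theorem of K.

Valid in K

Tableau for the negation not (Dia (not p or (s or p)) implies (Dia not p or Dia (s or p))):
1. not (Dia (not p or (s or p)) implies (Dia not p or Dia (s or p))), 0
2. Dia (not p or (s or p)), 0   [neg-implies-rule on 1]
3. not (Dia not p or Dia (s or p)), 0   [neg-implies-rule on 1]
4. not Dia not p, 0   [neg-or-rule on 3]
5. not Dia (s or p), 0   [neg-or-rule on 3]
6. not p or (s or p), 1   [Dia-rule on 2: fresh world 1, 0R1]
7. p, 1   [neg-Dia-rule on 4 via 0R1]
8. not (s or p), 1   [neg-Dia-rule on 5 via 0R1]
9. not s, 1   [neg-or-rule on 8]
10. not p, 1   [neg-or-rule on 8]
Accessibility: 0R1
Branch closes: p and not p both at 1.
Every branch of the negation's tableau closes; the branch above is one of them.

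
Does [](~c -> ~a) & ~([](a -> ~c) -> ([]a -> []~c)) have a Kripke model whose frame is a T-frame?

Unsatisfiable (every branch closes)

1. [](~c -> ~a) & ~([](a -> ~c) -> ([]a -> []~c)), w0
2. [](~c -> ~a), w0   [&-rule on 1]
3. ~([](a -> ~c) -> ([]a -> []~c)), w0   [&-rule on 1]
4. [](a -> ~c), w0   [~->-rule on 3]
5. ~([]a -> []~c), w0   [~->-rule on 3]
6. []a, w0   [~->-rule on 5]
7. ~[]~c, w0   [~->-rule on 5]
8. ~c -> ~a, w0   [[]-rule on 2 via w0Rw0]
9. a -> ~c, w0   [[]-rule on 4 via w0Rw0]
10. a, w0   [[]-rule on 6 via w0Rw0]
11. c, w0   [->-rule on 8 (branches; this branch)]
12. ~c, w0   [->-rule on 9 (branches; this branch)]
Accessibility: w0Rw0
Branch closes: c and ~c both at w0.
(One branch shown.) All branches close.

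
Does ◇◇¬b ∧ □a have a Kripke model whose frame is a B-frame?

1. ◇◇¬b ∧ □a, u
2. ◇◇¬b, u   [∧-rule on 1]
3. □a, u   [∧-rule on 1]
4. a, u   [□-rule on 3 via uRu]
5. ◇¬b, v   [◇-rule on 2: fresh world v, uRv]
6. a, v   [□-rule on 3 via uRv]
7. ¬b, w   [◇-rule on 5: fresh world w, vRw]
Accessibility: uRu, uRv, vRu, vRv, vRw, wRv, wRw

Satisfiable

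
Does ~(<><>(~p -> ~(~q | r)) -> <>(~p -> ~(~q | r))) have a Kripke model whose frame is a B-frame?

1. ~(<><>(~p -> ~(~q | r)) -> <>(~p -> ~(~q | r))), u
2. <><>(~p -> ~(~q | r)), u   [~->-rule on 1]
3. ~<>(~p -> ~(~q | r)), u   [~->-rule on 1]
4. ~(~p -> ~(~q | r)), u   [~<>-rule on 3 via uRu]
5. ~p, u   [~->-rule on 4]
6. ~q | r, u   [~->-rule on 4]
7. r, u   [|-rule on 6 (branches; this branch)]
8. <>(~p -> ~(~q | r)), v   [<>-rule on 2: fresh world v, uRv]
9. ~(~p -> ~(~q | r)), v   [~<>-rule on 3 via uRv]
10. ~p, v   [~->-rule on 9]
11. ~q | r, v   [~->-rule on 9]
12. r, v   [|-rule on 11 (branches; this branch)]
13. ~p -> ~(~q | r), w   [<>-rule on 8: fresh world w, vRw]
14. ~(~q | r), w   [->-rule on 13 (branches; this branch)]
15. q, w   [~|-rule on 14]
16. ~r, w   [~|-rule on 14]
Accessibility: uRu, uRv, vRu, vRv, vRw, wRv, wRw

Satisfiable (open branch found)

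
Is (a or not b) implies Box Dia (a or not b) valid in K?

Tableau for the negation not ((a or not b) implies Box Dia (a or not b)):
1. not ((a or not b) implies Box Dia (a or not b)), w0
2. a or not b, w0
3. not Box Dia (a or not b), w0
4. not b, w0
5. not Dia (a or not b), w1
Accessibility: w0Rw1
The negation has an open branch (countermodel exists).

No, not valid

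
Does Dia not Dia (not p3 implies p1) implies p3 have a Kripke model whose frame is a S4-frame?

1. Dia not Dia (not p3 implies p1) implies p3, u
2. p3, u
Accessibility: uRu

Satisfiable (open branch found)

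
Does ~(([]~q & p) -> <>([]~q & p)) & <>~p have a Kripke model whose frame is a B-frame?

1. ~(([]~q & p) -> <>([]~q & p)) & <>~p, u
2. ~(([]~q & p) -> <>([]~q & p)), u   [&-rule on 1]
3. <>~p, u   [&-rule on 1]
4. []~q & p, u   [~->-rule on 2]
5. ~<>([]~q & p), u   [~->-rule on 2]
6. []~q, u   [&-rule on 4]
7. p, u   [&-rule on 4]
8. ~([]~q & p), u   [~<>-rule on 5 via uRu]
9. ~q, u   [[]-rule on 6 via uRu]
10. ~[]~q, u   [~&-rule on 8 (branches; this branch)]
11. ~p, v   [<>-rule on 3: fresh world v, uRv]
12. ~([]~q & p), v   [~<>-rule on 5 via uRv]
13. ~q, v   [[]-rule on 6 via uRv]
14. q, w   [~[]-rule on 10: fresh world w, uRw]
15. ~([]~q & p), w   [~<>-rule on 5 via uRw]
16. ~q, w   [[]-rule on 6 via uRw]
Accessibility: uRu, uRv, uRw, vRu, vRv, wRu, wRw
Branch closes: q and ~q both at w.
All branches of the tableau close; one closing branch shown above.

Unsatisfiable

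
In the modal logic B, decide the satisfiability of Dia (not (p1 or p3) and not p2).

1. Dia (not (p1 or p3) and not p2), 0
2. not (p1 or p3) and not p2, 1   [Dia-rule on 1: fresh world 1, 0R1]
3. not (p1 or p3), 1   [and-rule on 2]
4. not p2, 1   [and-rule on 2]
5. not p1, 1   [neg-or-rule on 3]
6. not p3, 1   [neg-or-rule on 3]
Accessibility: 0R0, 0R1, 1R0, 1R1

Yes, satisfiable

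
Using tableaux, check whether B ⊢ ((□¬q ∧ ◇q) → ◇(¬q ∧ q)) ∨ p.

Tableau for the negation ¬(((□¬q ∧ ◇q) → ◇(¬q ∧ q)) ∨ p):
1. ¬(((□¬q ∧ ◇q) → ◇(¬q ∧ q)) ∨ p), u
2. ¬((□¬q ∧ ◇q) → ◇(¬q ∧ q)), u   [¬∨-rule on 1]
3. ¬p, u   [¬∨-rule on 1]
4. □¬q ∧ ◇q, u   [¬→-rule on 2]
5. ¬◇(¬q ∧ q), u   [¬→-rule on 2]
6. □¬q, u   [∧-rule on 4]
7. ◇q, u   [∧-rule on 4]
8. ¬(¬q ∧ q), u   [¬◇-rule on 5 via uRu]
9. ¬q, u   [□-rule on 6 via uRu]
10. q, v   [◇-rule on 7: fresh world v, uRv]
11. ¬(¬q ∧ q), v   [¬◇-rule on 5 via uRv]
12. ¬q, v   [□-rule on 6 via uRv]
Accessibility: uRu, uRv, vRu, vRv
Branch closes: q and ¬q both at v.
Every branch of the negation's tableau closes; the branch above is one of them.

Valid in B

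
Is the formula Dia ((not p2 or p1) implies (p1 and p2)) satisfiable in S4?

1. Dia ((not p2 or p1) implies (p1 and p2)), 0
2. (not p2 or p1) implies (p1 and p2), 1   [Dia-rule on 1: fresh world 1, 0R1]
3. p1 and p2, 1   [implies-rule on 2 (branches; this branch)]
4. p1, 1   [and-rule on 3]
5. p2, 1   [and-rule on 3]
Accessibility: 0R0, 0R1, 1R1

Satisfiable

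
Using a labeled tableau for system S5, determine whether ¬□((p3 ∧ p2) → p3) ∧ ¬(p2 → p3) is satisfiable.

Unsatisfiable

1. ¬□((p3 ∧ p2) → p3) ∧ ¬(p2 → p3), u
2. ¬□((p3 ∧ p2) → p3), u   [∧-rule on 1]
3. ¬(p2 → p3), u   [∧-rule on 1]
4. p2, u   [¬→-rule on 3]
5. ¬p3, u   [¬→-rule on 3]
6. ¬((p3 ∧ p2) → p3), v   [¬□-rule on 2: fresh world v, uRv]
7. p3 ∧ p2, v   [¬→-rule on 6]
8. ¬p3, v   [¬→-rule on 6]
9. p3, v   [∧-rule on 7]
10. p2, v   [∧-rule on 7]
Accessibility: uRu, uRv, vRu, vRv
Branch closes: p3 and ¬p3 both at v.
Every branch closes; the branch above is one of them.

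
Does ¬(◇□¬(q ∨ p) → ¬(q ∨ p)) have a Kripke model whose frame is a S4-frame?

Satisfiable (open branch found)

1. ¬(◇□¬(q ∨ p) → ¬(q ∨ p)), w0
2. ◇□¬(q ∨ p), w0
3. q ∨ p, w0
4. p, w0
5. □¬(q ∨ p), w1
6. ¬(q ∨ p), w1
7. ¬q, w1
8. ¬p, w1
Accessibility: w0Rw0, w0Rw1, w1Rw1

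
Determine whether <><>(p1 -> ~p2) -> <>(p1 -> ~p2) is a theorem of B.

No, not valid

Tableau for the negation ~(<><>(p1 -> ~p2) -> <>(p1 -> ~p2)):
1. ~(<><>(p1 -> ~p2) -> <>(p1 -> ~p2)), 0
2. <><>(p1 -> ~p2), 0
3. ~<>(p1 -> ~p2), 0
4. ~(p1 -> ~p2), 0
5. p1, 0
6. p2, 0
7. <>(p1 -> ~p2), 1
8. ~(p1 -> ~p2), 1
9. p1, 1
10. p2, 1
11. p1 -> ~p2, 2
12. ~p2, 2
Accessibility: 0R0, 0R1, 1R0, 1R1, 1R2, 2R1, 2R2
The negation has an open branch (countermodel exists).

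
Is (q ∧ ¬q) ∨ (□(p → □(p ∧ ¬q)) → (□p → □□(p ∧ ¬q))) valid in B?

Valid

Tableau for the negation ¬((q ∧ ¬q) ∨ (□(p → □(p ∧ ¬q)) → (□p → □□(p ∧ ¬q)))):
1. ¬((q ∧ ¬q) ∨ (□(p → □(p ∧ ¬q)) → (□p → □□(p ∧ ¬q)))), 0
2. ¬(q ∧ ¬q), 0   [¬∨-rule on 1]
3. ¬(□(p → □(p ∧ ¬q)) → (□p → □□(p ∧ ¬q))), 0   [¬∨-rule on 1]
4. □(p → □(p ∧ ¬q)), 0   [¬→-rule on 3]
5. ¬(□p → □□(p ∧ ¬q)), 0   [¬→-rule on 3]
6. □p, 0   [¬→-rule on 5]
7. ¬□□(p ∧ ¬q), 0   [¬→-rule on 5]
8. p → □(p ∧ ¬q), 0   [□-rule on 4 via 0R0]
9. p, 0   [□-rule on 6 via 0R0]
10. ¬q, 0   [¬∧-rule on 2 (branches; this branch)]
11. □(p ∧ ¬q), 0   [→-rule on 8 (branches; this branch)]
12. p ∧ ¬q, 0   [□-rule on 11 via 0R0]
13. ¬□(p ∧ ¬q), 1   [¬□-rule on 7: fresh world 1, 0R1]
14. p → □(p ∧ ¬q), 1   [□-rule on 4 via 0R1]
15. p, 1   [□-rule on 6 via 0R1]
16. p ∧ ¬q, 1   [□-rule on 11 via 0R1]
17. ¬q, 1   [∧-rule on 16]
18. □(p ∧ ¬q), 1   [→-rule on 14 (branches; this branch)]
19. ¬(p ∧ ¬q), 2   [¬□-rule on 13: fresh world 2, 1R2]
20. p ∧ ¬q, 2   [□-rule on 18 via 1R2]
21. p, 2   [∧-rule on 20]
22. ¬q, 2   [∧-rule on 20]
23. q, 2   [¬∧-rule on 19 (branches; this branch)]
Accessibility: 0R0, 0R1, 1R0, 1R1, 1R2, 2R1, 2R2
Branch closes: q and ¬q both at 2.
All branches of the negation close; one closing branch shown above.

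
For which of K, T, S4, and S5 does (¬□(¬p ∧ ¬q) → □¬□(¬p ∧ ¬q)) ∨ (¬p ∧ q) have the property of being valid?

S5

S4-tableau for the negation ¬((¬□(¬p ∧ ¬q) → □¬□(¬p ∧ ¬q)) ∨ (¬p ∧ q)):
1. ¬((¬□(¬p ∧ ¬q) → □¬□(¬p ∧ ¬q)) ∨ (¬p ∧ q)), 0
2. ¬(¬□(¬p ∧ ¬q) → □¬□(¬p ∧ ¬q)), 0   [¬∨-rule on 1]
3. ¬(¬p ∧ q), 0   [¬∨-rule on 1]
4. ¬□(¬p ∧ ¬q), 0   [¬→-rule on 2]
5. ¬□¬□(¬p ∧ ¬q), 0   [¬→-rule on 2]
6. ¬q, 0   [¬∧-rule on 3 (branches; this branch)]
7. ¬(¬p ∧ ¬q), 1   [¬□-rule on 4: fresh world 1, 0R1]
8. q, 1   [¬∧-rule on 7 (branches; this branch)]
9. □(¬p ∧ ¬q), 2   [¬□-rule on 5: fresh world 2, 0R2]
10. ¬p ∧ ¬q, 2   [□-rule on 9 via 2R2]
11. ¬p, 2   [∧-rule on 10]
12. ¬q, 2   [∧-rule on 10]
Accessibility: 0R0, 0R1, 0R2, 1R1, 2R2
Complete open branch: countermodel on an S4-frame, so not valid in S4, nor in K, T (the same frame is also a K-frame and a T-frame).
S5-tableau for the negation ¬((¬□(¬p ∧ ¬q) → □¬□(¬p ∧ ¬q)) ∨ (¬p ∧ q)):
1. ¬((¬□(¬p ∧ ¬q) → □¬□(¬p ∧ ¬q)) ∨ (¬p ∧ q)), 0
2. ¬(¬□(¬p ∧ ¬q) → □¬□(¬p ∧ ¬q)), 0   [¬∨-rule on 1]
3. ¬(¬p ∧ q), 0   [¬∨-rule on 1]
4. ¬□(¬p ∧ ¬q), 0   [¬→-rule on 2]
5. ¬□¬□(¬p ∧ ¬q), 0   [¬→-rule on 2]
6. ¬q, 0   [¬∧-rule on 3 (branches; this branch)]
7. ¬(¬p ∧ ¬q), 1   [¬□-rule on 4: fresh world 1, 0R1]
8. q, 1   [¬∧-rule on 7 (branches; this branch)]
9. □(¬p ∧ ¬q), 2   [¬□-rule on 5: fresh world 2, 0R2]
10. ¬p ∧ ¬q, 0   [□-rule on 9 via 2R0]
11. ¬p, 0   [∧-rule on 10]
12. ¬p ∧ ¬q, 1   [□-rule on 9 via 2R1]
13. ¬p, 1   [∧-rule on 12]
14. ¬q, 1   [∧-rule on 12]
Accessibility: 0R0, 0R1, 0R2, 1R0, 1R1, 1R2, 2R0, 2R1, 2R2
Branch closes: q and ¬q both at 1.
Every branch closes (one shown): valid in S5.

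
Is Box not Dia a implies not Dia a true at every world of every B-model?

Valid

Tableau for the negation not (Box not Dia a implies not Dia a):
1. not (Box not Dia a implies not Dia a), 0
2. Box not Dia a, 0
3. Dia a, 0
4. not Dia a, 0
5. not a, 0
6. a, 1
7. not Dia a, 1
8. not a, 1
Accessibility: 0R0, 0R1, 1R0, 1R1
Branch closes: a and not a both at 1.
All branches of the negation close; one closing branch shown above.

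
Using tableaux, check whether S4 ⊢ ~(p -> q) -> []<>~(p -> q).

Invalid (countermodel exists)

Tableau for the negation ~(~(p -> q) -> []<>~(p -> q)):
1. ~(~(p -> q) -> []<>~(p -> q)), w0
2. ~(p -> q), w0
3. ~[]<>~(p -> q), w0
4. p, w0
5. ~q, w0
6. ~<>~(p -> q), w1
7. p -> q, w1
8. q, w1
Accessibility: w0Rw0, w0Rw1, w1Rw1
The negation has an open branch (countermodel exists).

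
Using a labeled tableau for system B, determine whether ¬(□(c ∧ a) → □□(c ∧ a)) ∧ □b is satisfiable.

Yes, satisfiable

1. ¬(□(c ∧ a) → □□(c ∧ a)) ∧ □b, 0
2. ¬(□(c ∧ a) → □□(c ∧ a)), 0
3. □b, 0
4. □(c ∧ a), 0
5. ¬□□(c ∧ a), 0
6. b, 0
7. c ∧ a, 0
8. c, 0
9. a, 0
10. ¬□(c ∧ a), 1
11. b, 1
12. c ∧ a, 1
13. c, 1
14. a, 1
15. ¬(c ∧ a), 2
16. ¬a, 2
Accessibility: 0R0, 0R1, 1R0, 1R1, 1R2, 2R1, 2R2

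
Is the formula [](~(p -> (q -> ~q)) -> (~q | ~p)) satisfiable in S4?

Satisfiable (open branch found)

1. [](~(p -> (q -> ~q)) -> (~q | ~p)), w0
2. ~(p -> (q -> ~q)) -> (~q | ~p), w0
3. ~q | ~p, w0
4. ~p, w0
Accessibility: w0Rw0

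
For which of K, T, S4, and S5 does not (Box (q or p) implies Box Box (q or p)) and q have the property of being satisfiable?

K, T

T-tableau for the formula:
1. not (Box (q or p) implies Box Box (q or p)) and q, w0
2. not (Box (q or p) implies Box Box (q or p)), w0
3. q, w0
4. Box (q or p), w0
5. not Box Box (q or p), w0
6. q or p, w0
7. p, w0
8. not Box (q or p), w1
9. q or p, w1
10. p, w1
11. not (q or p), w2
12. not q, w2
13. not p, w2
Accessibility: w0Rw0, w0Rw1, w1Rw1, w1Rw2, w2Rw2
Complete open branch: satisfiable in T, hence also in K (this T-model is also a K-model).
S4-tableau for the formula:
1. not (Box (q or p) implies Box Box (q or p)) and q, w0
2. not (Box (q or p) implies Box Box (q or p)), w0
3. q, w0
4. Box (q or p), w0
5. not Box Box (q or p), w0
6. q or p, w0
7. p, w0
8. not Box (q or p), w1
9. q or p, w1
10. p, w1
11. not (q or p), w2
12. not q, w2
13. not p, w2
14. q or p, w2
15. p, w2
Accessibility: w0Rw0, w0Rw1, w0Rw2, w1Rw1, w1Rw2, w2Rw2
Branch closes: p and not p both at w2.
Every branch closes (one shown): unsatisfiable in S4, hence also in S5 (every S5-frame is an S4-frame).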